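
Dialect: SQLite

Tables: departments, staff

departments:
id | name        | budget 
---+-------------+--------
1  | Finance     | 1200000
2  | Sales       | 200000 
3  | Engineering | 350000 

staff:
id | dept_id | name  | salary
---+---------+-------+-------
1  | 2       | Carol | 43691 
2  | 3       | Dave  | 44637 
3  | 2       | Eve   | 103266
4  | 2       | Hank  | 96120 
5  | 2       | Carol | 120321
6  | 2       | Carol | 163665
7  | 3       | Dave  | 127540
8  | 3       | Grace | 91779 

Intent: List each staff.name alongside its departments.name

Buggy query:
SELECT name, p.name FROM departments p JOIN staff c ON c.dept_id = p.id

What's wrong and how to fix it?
Bug: Both tables have a 'name' column; the unqualified reference is ambiguous

Fix: Qualify the column with its table alias (c.name)

Corrected query:
SELECT c.name, p.name FROM departments p JOIN staff c ON c.dept_id = p.id

Result:
name  | name       
------+------------
Carol | Sales      
Dave  | Engineering
Eve   | Sales      
Hank  | Sales      
Carol | Sales      
Carol | Sales      
Dave  | Engineering
Grace | Engineering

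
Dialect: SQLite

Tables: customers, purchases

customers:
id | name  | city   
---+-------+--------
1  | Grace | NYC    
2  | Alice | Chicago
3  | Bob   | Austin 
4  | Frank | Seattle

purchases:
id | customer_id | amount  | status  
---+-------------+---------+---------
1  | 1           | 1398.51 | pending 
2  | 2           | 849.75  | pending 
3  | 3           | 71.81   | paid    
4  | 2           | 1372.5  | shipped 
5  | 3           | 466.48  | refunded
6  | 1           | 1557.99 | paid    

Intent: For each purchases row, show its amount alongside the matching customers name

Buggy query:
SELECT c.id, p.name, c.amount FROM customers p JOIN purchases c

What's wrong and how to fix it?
Bug: JOIN with no ON clause produces a cartesian product; every purchases row pairs with every customers row

Fix: Add ON c.customer_id = p.id to the JOIN

Corrected query:
SELECT c.id, p.name, c.amount FROM customers p JOIN purchases c ON c.customer_id = p.id

Result:
id | name  | amount 
---+-------+--------
1  | Grace | 1398.51
2  | Alice | 849.75 
3  | Bob   | 71.81  
4  | Alice | 1372.5 
5  | Bob   | 466.48 
6  | Grace | 1557.99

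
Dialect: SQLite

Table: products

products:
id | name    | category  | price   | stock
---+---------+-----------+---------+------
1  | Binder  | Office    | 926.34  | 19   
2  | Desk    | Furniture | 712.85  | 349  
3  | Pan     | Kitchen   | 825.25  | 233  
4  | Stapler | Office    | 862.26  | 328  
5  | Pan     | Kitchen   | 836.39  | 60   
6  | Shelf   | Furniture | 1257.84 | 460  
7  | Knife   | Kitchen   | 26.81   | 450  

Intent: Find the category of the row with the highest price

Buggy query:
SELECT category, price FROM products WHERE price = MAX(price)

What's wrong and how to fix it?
Bug: WHERE is evaluated per row; an aggregate over the whole table isn't defined there

Fix: Use a subquery: WHERE price = (SELECT MAX(price) FROM products)

Corrected query:
SELECT category, price FROM products WHERE price = (SELECT MAX(price) FROM products)

Result:
category  | price  
----------+--------
Furniture | 1257.84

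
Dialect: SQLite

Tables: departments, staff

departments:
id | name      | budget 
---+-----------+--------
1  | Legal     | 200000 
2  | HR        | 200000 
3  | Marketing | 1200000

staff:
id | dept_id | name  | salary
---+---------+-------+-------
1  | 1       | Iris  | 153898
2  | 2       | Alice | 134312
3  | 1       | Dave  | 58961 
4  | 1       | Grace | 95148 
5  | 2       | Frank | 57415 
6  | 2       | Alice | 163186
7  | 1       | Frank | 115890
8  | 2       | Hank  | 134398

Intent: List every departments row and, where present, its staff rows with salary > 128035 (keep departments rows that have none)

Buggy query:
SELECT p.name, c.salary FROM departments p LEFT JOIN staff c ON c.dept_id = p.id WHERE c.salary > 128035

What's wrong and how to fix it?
Bug: Filtering c.salary in WHERE discards the NULL rows produced by LEFT JOIN, turning it into an inner join

Fix: Put 'c.salary > 128035' in the JOIN's ON clause instead of WHERE

Corrected query:
SELECT p.name, c.salary FROM departments p LEFT JOIN staff c ON c.dept_id = p.id AND c.salary > 128035

Result:
name      | salary
----------+-------
Legal     | 153898
HR        | 134312
HR        | 134398
HR        | 163186
Marketing | NULL  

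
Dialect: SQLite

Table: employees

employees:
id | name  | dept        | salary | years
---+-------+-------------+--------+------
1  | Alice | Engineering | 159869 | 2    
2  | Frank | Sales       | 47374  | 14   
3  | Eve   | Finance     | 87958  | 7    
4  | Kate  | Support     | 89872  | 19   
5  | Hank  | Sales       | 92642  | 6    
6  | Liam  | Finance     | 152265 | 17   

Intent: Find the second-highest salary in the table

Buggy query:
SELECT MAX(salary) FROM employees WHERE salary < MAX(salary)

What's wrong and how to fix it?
Bug: The inner MAX is an aggregate inside WHERE, which is not allowed

Fix: Put the inner MAX in a scalar subquery

Corrected query:
SELECT MAX(salary) FROM employees WHERE salary < (SELECT MAX(salary) FROM employees)

Result:
MAX(salary)
-----------
152265     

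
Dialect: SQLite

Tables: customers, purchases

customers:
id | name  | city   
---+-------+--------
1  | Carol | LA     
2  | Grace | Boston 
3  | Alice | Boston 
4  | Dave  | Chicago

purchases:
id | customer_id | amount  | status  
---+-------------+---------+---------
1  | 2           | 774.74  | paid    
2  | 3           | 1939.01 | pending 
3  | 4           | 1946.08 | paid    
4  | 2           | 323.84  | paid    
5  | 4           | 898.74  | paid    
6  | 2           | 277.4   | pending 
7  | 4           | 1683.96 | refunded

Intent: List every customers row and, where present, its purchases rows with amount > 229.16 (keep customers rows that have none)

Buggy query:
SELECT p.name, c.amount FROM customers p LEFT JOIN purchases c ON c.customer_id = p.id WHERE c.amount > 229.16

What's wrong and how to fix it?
Bug: Filtering c.amount in WHERE discards the NULL rows produced by LEFT JOIN, turning it into an inner join

Fix: Put 'c.amount > 229.16' in the JOIN's ON clause instead of WHERE

Corrected query:
SELECT p.name, c.amount FROM customers p LEFT JOIN purchases c ON c.customer_id = p.id AND c.amount > 229.16

Result:
name  | amount 
------+--------
Carol | NULL   
Grace | 277.4  
Grace | 323.84 
Grace | 774.74 
Alice | 1939.01
Dave  | 898.74 
Dave  | 1683.96
Dave  | 1946.08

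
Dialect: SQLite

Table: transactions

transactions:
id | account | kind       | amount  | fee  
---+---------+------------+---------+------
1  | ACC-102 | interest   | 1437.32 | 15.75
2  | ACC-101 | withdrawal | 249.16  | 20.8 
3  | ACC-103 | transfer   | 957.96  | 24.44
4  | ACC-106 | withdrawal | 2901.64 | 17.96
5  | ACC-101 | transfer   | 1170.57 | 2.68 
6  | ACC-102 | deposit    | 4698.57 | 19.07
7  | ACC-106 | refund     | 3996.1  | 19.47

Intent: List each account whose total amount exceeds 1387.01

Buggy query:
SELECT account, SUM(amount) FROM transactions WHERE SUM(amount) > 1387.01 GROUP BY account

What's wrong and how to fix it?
Bug: Aggregate functions cannot appear in a WHERE clause

Fix: Move the aggregate condition to a HAVING clause

Corrected query:
SELECT account, SUM(amount) FROM transactions GROUP BY account HAVING SUM(amount) > 1387.01

Result:
account | SUM(amount)
--------+------------
ACC-101 | 1419.73    
ACC-102 | 6135.89    
ACC-106 | 6897.74    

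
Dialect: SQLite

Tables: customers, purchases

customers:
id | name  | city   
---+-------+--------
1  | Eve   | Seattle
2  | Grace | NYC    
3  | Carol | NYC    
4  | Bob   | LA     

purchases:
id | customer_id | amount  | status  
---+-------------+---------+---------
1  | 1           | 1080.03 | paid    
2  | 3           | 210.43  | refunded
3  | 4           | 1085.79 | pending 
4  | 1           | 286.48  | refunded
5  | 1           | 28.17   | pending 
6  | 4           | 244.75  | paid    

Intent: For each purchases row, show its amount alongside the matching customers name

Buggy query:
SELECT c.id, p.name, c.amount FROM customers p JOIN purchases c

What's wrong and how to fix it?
Bug: JOIN with no ON clause produces a cartesian product; every purchases row pairs with every customers row

Fix: Specify the join condition linking the foreign key to the parent id

Corrected query:
SELECT c.id, p.name, c.amount FROM customers p JOIN purchases c ON c.customer_id = p.id

Result:
id | name  | amount 
---+-------+--------
1  | Eve   | 1080.03
2  | Carol | 210.43 
3  | Bob   | 1085.79
4  | Eve   | 286.48 
5  | Eve   | 28.17  
6  | Bob   | 244.75 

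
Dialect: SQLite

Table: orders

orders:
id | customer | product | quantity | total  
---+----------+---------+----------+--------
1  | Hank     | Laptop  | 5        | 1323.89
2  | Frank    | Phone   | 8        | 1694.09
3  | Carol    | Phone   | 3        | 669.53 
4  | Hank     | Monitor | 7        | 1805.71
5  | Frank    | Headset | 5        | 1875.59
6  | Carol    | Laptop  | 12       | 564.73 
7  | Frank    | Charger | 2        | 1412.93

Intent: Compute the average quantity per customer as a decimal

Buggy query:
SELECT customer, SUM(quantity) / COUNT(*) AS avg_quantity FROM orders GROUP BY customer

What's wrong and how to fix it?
Bug: Both operands are integers, so '/' performs integer division and truncates

Fix: Cast one side to REAL so the division keeps the fractional part

Corrected query:
SELECT customer, SUM(quantity) * 1.0 / COUNT(*) AS avg_quantity FROM orders GROUP BY customer

Result:
customer | avg_quantity
---------+-------------
Carol    | 7.5         
Frank    | 5           
Hank     | 6           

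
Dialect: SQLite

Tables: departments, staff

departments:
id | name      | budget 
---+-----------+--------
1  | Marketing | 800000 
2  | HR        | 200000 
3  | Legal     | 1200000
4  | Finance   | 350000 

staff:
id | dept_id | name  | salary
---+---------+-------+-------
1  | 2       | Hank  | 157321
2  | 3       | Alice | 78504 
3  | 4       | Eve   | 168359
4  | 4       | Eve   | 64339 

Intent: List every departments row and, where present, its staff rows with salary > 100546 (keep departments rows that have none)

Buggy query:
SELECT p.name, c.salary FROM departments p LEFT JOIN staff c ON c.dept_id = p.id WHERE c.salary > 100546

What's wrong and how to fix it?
Bug: Filtering c.salary in WHERE discards the NULL rows produced by LEFT JOIN, turning it into an inner join

Fix: Move the right-table condition into the ON clause so unmatched parents are kept

Corrected query:
SELECT p.name, c.salary FROM departments p LEFT JOIN staff c ON c.dept_id = p.id AND c.salary > 100546

Result:
name      | salary
----------+-------
Marketing | NULL  
HR        | 157321
Legal     | NULL  
Finance   | 168359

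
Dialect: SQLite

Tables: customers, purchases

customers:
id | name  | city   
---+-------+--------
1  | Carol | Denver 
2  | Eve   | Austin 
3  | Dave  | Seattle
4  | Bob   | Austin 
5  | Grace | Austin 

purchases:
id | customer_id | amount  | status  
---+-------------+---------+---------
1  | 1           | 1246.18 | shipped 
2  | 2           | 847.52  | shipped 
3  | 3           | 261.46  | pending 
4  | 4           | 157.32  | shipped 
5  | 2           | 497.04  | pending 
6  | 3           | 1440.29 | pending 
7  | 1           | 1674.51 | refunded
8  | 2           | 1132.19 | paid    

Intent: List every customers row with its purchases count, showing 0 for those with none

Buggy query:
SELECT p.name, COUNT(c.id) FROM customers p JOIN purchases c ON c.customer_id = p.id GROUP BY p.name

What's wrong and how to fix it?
Bug: INNER JOIN drops customers rows that have no matching purchases rows

Fix: Switch to LEFT JOIN to retain unmatched parent rows

Corrected query:
SELECT p.name, COUNT(c.id) FROM customers p LEFT JOIN purchases c ON c.customer_id = p.id GROUP BY p.name

Result:
name  | COUNT(c.id)
------+------------
Bob   | 1          
Carol | 2          
Dave  | 2          
Eve   | 3          
Grace | 0          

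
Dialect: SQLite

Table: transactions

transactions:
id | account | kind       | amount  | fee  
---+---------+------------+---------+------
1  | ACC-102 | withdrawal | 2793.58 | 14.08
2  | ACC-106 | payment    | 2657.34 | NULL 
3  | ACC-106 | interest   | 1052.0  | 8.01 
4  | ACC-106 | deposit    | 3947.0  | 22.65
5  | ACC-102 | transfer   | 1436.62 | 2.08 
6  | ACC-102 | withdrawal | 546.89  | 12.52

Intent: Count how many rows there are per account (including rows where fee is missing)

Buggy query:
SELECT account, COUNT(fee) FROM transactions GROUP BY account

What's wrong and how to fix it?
Bug: COUNT(column) counts non-NULL values only; rows with NULL fee aren't counted

Fix: Replace COUNT(fee) with COUNT(*)

Corrected query:
SELECT account, COUNT(*) FROM transactions GROUP BY account

Result:
account | COUNT(*)
--------+---------
ACC-102 | 3       
ACC-106 | 3       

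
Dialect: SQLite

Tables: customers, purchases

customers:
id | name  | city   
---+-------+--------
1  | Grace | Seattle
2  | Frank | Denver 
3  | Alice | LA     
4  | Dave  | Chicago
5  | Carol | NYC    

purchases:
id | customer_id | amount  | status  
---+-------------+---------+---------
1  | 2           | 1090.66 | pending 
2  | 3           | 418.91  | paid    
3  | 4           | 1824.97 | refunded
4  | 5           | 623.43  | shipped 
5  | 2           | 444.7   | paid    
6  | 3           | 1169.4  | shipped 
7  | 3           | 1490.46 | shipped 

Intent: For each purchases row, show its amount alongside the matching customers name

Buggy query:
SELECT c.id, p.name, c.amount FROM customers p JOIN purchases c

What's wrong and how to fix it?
Bug: Missing join condition: each purchases row is matched to all customers rows instead of just its own

Fix: Add ON c.customer_id = p.id to the JOIN

Corrected query:
SELECT c.id, p.name, c.amount FROM customers p JOIN purchases c ON c.customer_id = p.id

Result:
id | name  | amount 
---+-------+--------
1  | Frank | 1090.66
2  | Alice | 418.91 
3  | Dave  | 1824.97
4  | Carol | 623.43 
5  | Frank | 444.7  
6  | Alice | 1169.4 
7  | Alice | 1490.46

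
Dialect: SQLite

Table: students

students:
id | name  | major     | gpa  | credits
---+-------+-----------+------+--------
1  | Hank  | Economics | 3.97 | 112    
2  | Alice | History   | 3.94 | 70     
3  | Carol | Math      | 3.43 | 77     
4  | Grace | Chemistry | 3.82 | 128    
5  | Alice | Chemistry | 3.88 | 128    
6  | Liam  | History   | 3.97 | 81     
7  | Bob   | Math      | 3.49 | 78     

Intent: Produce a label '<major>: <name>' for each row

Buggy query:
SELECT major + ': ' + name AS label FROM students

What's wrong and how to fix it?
Bug: '+' is numeric addition; on text columns SQLite converts them to 0 instead of concatenating

Fix: Replace + with || to concatenate text

Corrected query:
SELECT major || ': ' || name AS label FROM students

Result:
label           
----------------
Economics: Hank 
History: Alice  
Math: Carol     
Chemistry: Grace
Chemistry: Alice
History: Liam   
Math: Bob       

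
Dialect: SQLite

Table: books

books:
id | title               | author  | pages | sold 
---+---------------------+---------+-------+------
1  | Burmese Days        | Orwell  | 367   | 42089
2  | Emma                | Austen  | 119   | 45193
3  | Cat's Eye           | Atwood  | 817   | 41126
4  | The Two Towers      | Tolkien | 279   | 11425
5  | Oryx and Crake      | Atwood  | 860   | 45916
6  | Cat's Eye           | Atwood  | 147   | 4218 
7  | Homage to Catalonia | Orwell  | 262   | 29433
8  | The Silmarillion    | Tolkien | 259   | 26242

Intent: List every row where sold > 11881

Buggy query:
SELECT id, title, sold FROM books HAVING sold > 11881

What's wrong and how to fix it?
Bug: HAVING filters the output of aggregation, but this query has no GROUP BY and no aggregate functions, so SQLite rejects it (HAVING clause on a non-aggregate query); the condition here is per row

Fix: Use WHERE for row-level filtering

Corrected query:
SELECT id, title, sold FROM books WHERE sold > 11881

Result:
id | title               | sold 
---+---------------------+------
1  | Burmese Days        | 42089
2  | Emma                | 45193
3  | Cat's Eye           | 41126
5  | Oryx and Crake      | 45916
7  | Homage to Catalonia | 29433
8  | The Silmarillion    | 26242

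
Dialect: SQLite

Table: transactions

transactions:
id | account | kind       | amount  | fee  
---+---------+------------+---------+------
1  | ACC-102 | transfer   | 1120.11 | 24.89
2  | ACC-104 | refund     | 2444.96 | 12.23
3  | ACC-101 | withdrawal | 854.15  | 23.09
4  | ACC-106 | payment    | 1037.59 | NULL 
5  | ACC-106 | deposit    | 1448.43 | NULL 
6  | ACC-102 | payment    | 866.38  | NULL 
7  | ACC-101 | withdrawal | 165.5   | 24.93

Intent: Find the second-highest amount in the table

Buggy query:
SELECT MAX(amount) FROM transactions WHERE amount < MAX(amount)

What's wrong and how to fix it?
Bug: The inner MAX is an aggregate inside WHERE, which is not allowed

Fix: Compute the overall MAX in a subquery, then take MAX of rows below it

Corrected query:
SELECT MAX(amount) FROM transactions WHERE amount < (SELECT MAX(amount) FROM transactions)

Result:
MAX(amount)
-----------
1448.43    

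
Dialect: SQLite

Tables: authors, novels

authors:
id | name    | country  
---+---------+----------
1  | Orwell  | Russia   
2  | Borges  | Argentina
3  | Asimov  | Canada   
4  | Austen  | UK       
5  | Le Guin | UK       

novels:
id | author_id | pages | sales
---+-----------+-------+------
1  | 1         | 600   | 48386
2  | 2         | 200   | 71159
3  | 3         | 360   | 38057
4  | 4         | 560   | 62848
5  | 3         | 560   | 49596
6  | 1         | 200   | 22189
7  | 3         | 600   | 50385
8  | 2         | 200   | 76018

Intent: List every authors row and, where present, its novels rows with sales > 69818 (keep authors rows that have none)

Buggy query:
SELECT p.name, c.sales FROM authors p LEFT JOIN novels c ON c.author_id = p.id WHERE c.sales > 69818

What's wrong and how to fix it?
Bug: A WHERE condition on the right-hand table after LEFT JOIN drops unmatched parents

Fix: Move the right-table condition into the ON clause so unmatched parents are kept

Corrected query:
SELECT p.name, c.sales FROM authors p LEFT JOIN novels c ON c.author_id = p.id AND c.sales > 69818

Result:
name    | sales
--------+------
Orwell  | NULL 
Borges  | 71159
Borges  | 76018
Asimov  | NULL 
Austen  | NULL 
Le Guin | NULL 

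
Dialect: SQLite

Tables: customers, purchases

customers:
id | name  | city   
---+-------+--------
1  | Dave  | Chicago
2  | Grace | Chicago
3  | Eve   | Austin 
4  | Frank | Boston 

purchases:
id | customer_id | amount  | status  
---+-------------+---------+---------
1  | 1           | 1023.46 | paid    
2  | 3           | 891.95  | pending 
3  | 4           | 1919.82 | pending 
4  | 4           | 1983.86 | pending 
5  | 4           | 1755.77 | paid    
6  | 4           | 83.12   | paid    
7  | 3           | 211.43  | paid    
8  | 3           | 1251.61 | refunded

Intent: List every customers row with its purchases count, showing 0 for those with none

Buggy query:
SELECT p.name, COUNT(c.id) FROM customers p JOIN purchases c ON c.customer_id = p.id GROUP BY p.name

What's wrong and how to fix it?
Bug: An inner join excludes parents with zero children

Fix: Use LEFT JOIN so parents without children still appear (COUNT(c.id) gives 0)

Corrected query:
SELECT p.name, COUNT(c.id) FROM customers p LEFT JOIN purchases c ON c.customer_id = p.id GROUP BY p.name

Result:
name  | COUNT(c.id)
------+------------
Dave  | 1          
Eve   | 3          
Frank | 4          
Grace | 0          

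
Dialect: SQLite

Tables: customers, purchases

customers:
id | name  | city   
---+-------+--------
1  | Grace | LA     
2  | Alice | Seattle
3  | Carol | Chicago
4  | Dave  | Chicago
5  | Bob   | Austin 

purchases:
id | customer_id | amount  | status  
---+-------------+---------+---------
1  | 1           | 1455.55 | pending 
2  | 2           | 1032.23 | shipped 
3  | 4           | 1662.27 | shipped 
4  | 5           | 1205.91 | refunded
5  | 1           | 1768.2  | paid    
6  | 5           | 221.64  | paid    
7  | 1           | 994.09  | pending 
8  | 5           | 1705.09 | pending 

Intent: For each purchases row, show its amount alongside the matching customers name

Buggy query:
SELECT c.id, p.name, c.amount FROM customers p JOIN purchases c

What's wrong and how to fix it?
Bug: JOIN with no ON clause produces a cartesian product; every purchases row pairs with every customers row

Fix: Add ON c.customer_id = p.id to the JOIN

Corrected query:
SELECT c.id, p.name, c.amount FROM customers p JOIN purchases c ON c.customer_id = p.id

Result:
id | name  | amount 
---+-------+--------
1  | Grace | 1455.55
2  | Alice | 1032.23
3  | Dave  | 1662.27
4  | Bob   | 1205.91
5  | Grace | 1768.2 
6  | Bob   | 221.64 
7  | Grace | 994.09 
8  | Bob   | 1705.09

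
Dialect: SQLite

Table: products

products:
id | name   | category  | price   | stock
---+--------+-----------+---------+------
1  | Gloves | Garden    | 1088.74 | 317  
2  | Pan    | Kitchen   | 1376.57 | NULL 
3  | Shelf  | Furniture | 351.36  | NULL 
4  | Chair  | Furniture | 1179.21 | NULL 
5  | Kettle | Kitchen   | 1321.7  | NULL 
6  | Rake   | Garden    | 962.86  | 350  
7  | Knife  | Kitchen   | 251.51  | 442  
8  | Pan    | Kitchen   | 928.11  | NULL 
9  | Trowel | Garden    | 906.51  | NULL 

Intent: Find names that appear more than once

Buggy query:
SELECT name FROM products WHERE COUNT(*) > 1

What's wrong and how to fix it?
Bug: COUNT(*) is an aggregate and cannot be used in WHERE

Fix: Group first, then use HAVING for the count condition

Corrected query:
SELECT name FROM products GROUP BY name HAVING COUNT(*) > 1

Result:
name
----
Pan 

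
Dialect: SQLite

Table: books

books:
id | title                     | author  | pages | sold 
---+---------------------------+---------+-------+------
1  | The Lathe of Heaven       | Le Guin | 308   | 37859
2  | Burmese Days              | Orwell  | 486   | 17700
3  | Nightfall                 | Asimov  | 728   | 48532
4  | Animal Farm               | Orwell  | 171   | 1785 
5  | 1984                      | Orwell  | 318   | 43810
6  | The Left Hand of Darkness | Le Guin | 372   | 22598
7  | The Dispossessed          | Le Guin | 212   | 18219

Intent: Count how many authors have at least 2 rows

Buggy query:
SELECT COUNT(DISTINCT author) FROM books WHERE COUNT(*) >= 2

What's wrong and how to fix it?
Bug: COUNT(*) cannot appear in WHERE; the per-group count doesn't exist yet

Fix: Use a subquery that GROUPs and filters with HAVING, then count its rows

Corrected query:
SELECT COUNT(*) FROM (SELECT author FROM books GROUP BY author HAVING COUNT(*) >= 2)

Result:
COUNT(*)
--------
2       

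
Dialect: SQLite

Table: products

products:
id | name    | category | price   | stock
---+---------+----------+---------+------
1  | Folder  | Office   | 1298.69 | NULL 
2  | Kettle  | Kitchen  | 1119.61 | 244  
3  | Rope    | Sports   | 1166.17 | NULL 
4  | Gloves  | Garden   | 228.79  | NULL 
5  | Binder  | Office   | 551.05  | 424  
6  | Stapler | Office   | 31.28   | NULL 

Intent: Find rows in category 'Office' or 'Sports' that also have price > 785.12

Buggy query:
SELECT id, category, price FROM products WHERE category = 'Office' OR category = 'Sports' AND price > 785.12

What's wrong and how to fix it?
Bug: Without parentheses, AND is evaluated before OR, so the price filter only applies to the 'Sports' branch

Fix: Group the OR with parentheses (or use IN), then AND the threshold

Corrected query:
SELECT id, category, price FROM products WHERE (category = 'Office' OR category = 'Sports') AND price > 785.12

Result:
id | category | price  
---+----------+--------
1  | Office   | 1298.69
3  | Sports   | 1166.17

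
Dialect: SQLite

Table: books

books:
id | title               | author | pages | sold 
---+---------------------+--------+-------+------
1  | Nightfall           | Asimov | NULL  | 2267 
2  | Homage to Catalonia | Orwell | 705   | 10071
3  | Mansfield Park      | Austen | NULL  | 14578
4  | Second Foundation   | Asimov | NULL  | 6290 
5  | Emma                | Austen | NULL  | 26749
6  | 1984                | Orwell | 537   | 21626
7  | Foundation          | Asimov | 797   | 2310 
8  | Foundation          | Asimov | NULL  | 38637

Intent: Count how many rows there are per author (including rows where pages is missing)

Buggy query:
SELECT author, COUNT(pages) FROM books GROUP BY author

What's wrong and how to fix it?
Bug: COUNT(column) counts non-NULL values only; rows with NULL pages aren't counted

Fix: Replace COUNT(pages) with COUNT(*)

Corrected query:
SELECT author, COUNT(*) FROM books GROUP BY author

Result:
author | COUNT(*)
-------+---------
Asimov | 4       
Austen | 2       
Orwell | 2       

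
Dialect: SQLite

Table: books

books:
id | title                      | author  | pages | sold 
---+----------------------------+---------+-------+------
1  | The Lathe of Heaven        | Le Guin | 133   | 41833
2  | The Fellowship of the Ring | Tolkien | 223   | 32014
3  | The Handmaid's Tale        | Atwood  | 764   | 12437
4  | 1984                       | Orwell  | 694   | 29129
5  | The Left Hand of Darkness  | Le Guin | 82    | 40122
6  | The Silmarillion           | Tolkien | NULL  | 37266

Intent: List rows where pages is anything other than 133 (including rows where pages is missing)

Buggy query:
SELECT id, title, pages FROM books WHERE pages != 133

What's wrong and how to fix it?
Bug: 'pages != 133' is unknown when pages is NULL, so NULL rows are silently excluded

Fix: Handle NULL separately with IS NULL alongside the inequality

Corrected query:
SELECT id, title, pages FROM books WHERE pages != 133 OR pages IS NULL

Result:
id | title                      | pages
---+----------------------------+------
2  | The Fellowship of the Ring | 223  
3  | The Handmaid's Tale        | 764  
4  | 1984                       | 694  
5  | The Left Hand of Darkness  | 82   
6  | The Silmarillion           | NULL 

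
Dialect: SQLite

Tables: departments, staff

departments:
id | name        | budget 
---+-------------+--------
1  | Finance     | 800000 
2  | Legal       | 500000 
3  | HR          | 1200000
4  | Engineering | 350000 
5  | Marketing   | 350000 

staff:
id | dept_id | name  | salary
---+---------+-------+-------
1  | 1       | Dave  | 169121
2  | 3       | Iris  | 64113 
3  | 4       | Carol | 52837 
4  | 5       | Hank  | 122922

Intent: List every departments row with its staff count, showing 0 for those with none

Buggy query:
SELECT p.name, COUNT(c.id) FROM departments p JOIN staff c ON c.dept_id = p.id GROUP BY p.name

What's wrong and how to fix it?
Bug: An inner join excludes parents with zero children

Fix: Switch to LEFT JOIN to retain unmatched parent rows

Corrected query:
SELECT p.name, COUNT(c.id) FROM departments p LEFT JOIN staff c ON c.dept_id = p.id GROUP BY p.name

Result:
name        | COUNT(c.id)
------------+------------
Engineering | 1          
Finance     | 1          
HR          | 1          
Legal       | 0          
Marketing   | 1          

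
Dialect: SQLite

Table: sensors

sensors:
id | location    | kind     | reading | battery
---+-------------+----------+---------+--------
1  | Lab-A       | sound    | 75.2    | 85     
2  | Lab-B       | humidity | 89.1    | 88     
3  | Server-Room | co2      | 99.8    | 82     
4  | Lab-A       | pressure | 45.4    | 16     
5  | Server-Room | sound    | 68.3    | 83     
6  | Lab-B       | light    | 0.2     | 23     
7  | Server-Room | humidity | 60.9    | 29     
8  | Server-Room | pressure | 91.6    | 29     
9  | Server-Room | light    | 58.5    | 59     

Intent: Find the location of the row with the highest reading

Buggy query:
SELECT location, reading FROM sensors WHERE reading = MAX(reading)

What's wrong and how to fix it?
Bug: WHERE is evaluated per row; an aggregate over the whole table isn't defined there

Fix: Wrap MAX in a scalar subquery so WHERE compares against a single value

Corrected query:
SELECT location, reading FROM sensors WHERE reading = (SELECT MAX(reading) FROM sensors)

Result:
location    | reading
------------+--------
Server-Room | 99.8   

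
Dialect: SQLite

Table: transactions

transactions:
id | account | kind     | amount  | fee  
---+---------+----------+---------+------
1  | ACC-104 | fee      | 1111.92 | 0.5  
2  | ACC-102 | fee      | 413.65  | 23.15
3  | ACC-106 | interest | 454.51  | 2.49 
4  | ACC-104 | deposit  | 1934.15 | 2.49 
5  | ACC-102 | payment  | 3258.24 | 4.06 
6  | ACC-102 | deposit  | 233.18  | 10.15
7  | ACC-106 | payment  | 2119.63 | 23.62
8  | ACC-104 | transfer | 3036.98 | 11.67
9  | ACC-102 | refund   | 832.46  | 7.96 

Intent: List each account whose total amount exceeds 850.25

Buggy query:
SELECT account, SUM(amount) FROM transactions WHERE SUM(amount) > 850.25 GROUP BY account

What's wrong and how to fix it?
Bug: SUM(amount) is an aggregate, but WHERE filters rows before aggregation

Fix: Use HAVING (which filters groups after aggregation) instead of WHERE

Corrected query:
SELECT account, SUM(amount) FROM transactions GROUP BY account HAVING SUM(amount) > 850.25

Result:
account | SUM(amount)
--------+------------
ACC-102 | 4737.53    
ACC-104 | 6083.05    
ACC-106 | 2574.14    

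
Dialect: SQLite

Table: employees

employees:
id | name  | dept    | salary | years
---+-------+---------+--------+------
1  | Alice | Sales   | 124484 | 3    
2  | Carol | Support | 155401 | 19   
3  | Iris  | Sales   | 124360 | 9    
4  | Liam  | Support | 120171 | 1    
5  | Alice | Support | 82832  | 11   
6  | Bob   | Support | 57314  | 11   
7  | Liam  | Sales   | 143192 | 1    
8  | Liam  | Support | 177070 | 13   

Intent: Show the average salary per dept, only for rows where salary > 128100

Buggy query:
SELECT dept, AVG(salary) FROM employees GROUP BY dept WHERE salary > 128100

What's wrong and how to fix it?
Bug: WHERE cannot follow GROUP BY

Fix: Move the WHERE clause before GROUP BY

Corrected query:
SELECT dept, AVG(salary) FROM employees WHERE salary > 128100 GROUP BY dept

Result:
dept    | AVG(salary)
--------+------------
Sales   | 143192     
Support | 166235.5   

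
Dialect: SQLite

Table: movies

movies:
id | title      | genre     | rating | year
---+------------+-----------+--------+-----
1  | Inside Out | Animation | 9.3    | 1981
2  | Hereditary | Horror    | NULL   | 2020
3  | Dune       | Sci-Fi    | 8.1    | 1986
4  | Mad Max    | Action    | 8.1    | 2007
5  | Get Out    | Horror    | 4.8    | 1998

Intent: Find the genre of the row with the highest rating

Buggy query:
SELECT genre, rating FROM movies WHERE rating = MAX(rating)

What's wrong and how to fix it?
Bug: MAX(rating) is an aggregate and cannot be used directly in WHERE

Fix: Use a subquery: WHERE rating = (SELECT MAX(rating) FROM movies)

Corrected query:
SELECT genre, rating FROM movies WHERE rating = (SELECT MAX(rating) FROM movies)

Result:
genre     | rating
----------+-------
Animation | 9.3   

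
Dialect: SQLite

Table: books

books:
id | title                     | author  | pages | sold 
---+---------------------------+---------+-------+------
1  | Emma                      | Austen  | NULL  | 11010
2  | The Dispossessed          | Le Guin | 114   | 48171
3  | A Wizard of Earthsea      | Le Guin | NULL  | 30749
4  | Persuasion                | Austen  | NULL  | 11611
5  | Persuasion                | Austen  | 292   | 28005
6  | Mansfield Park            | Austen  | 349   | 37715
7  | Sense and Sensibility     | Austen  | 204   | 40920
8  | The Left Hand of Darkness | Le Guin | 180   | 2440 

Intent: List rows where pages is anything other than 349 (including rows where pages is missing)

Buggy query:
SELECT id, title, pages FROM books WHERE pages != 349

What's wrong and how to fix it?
Bug: 'pages != 349' is unknown when pages is NULL, so NULL rows are silently excluded

Fix: Handle NULL separately with IS NULL alongside the inequality

Corrected query:
SELECT id, title, pages FROM books WHERE pages != 349 OR pages IS NULL

Result:
id | title                     | pages
---+---------------------------+------
1  | Emma                      | NULL 
2  | The Dispossessed          | 114  
3  | A Wizard of Earthsea      | NULL 
4  | Persuasion                | NULL 
5  | Persuasion                | 292  
7  | Sense and Sensibility     | 204  
8  | The Left Hand of Darkness | 180  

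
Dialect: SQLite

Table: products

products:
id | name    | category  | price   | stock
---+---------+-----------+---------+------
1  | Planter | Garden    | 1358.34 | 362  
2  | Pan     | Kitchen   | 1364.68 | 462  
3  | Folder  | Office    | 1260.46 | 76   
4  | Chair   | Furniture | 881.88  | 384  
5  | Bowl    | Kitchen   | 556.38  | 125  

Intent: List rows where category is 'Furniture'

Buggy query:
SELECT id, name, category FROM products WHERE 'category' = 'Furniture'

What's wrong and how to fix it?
Bug: 'category' in single quotes is a string literal, not the column; the comparison is literal-vs-literal and never true

Fix: Remove the quotes around the column name (or use double quotes for an identifier)

Corrected query:
SELECT id, name, category FROM products WHERE category = 'Furniture'

Result:
id | name  | category 
---+-------+----------
4  | Chair | Furniture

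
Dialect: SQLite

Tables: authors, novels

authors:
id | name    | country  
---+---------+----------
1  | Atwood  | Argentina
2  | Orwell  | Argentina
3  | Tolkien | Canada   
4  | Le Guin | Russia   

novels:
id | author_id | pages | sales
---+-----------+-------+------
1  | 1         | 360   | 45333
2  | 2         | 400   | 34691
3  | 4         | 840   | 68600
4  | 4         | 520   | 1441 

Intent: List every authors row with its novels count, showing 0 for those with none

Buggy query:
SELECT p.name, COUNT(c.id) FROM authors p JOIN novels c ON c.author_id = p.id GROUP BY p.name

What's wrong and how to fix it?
Bug: INNER JOIN drops authors rows that have no matching novels rows

Fix: Use LEFT JOIN so parents without children still appear (COUNT(c.id) gives 0)

Corrected query:
SELECT p.name, COUNT(c.id) FROM authors p LEFT JOIN novels c ON c.author_id = p.id GROUP BY p.name

Result:
name    | COUNT(c.id)
--------+------------
Atwood  | 1          
Le Guin | 2          
Orwell  | 1          
Tolkien | 0          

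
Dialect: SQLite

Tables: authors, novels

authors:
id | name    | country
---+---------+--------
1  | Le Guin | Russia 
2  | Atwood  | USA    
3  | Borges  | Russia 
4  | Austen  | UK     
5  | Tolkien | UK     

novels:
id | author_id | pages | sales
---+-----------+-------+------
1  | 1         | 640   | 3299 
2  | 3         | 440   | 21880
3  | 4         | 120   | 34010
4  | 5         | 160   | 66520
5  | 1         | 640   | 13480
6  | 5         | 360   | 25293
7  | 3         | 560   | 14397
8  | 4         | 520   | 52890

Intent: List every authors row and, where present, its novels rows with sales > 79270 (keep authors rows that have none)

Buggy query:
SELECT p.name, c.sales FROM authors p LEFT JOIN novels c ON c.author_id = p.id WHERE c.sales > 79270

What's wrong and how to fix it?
Bug: Filtering c.sales in WHERE discards the NULL rows produced by LEFT JOIN, turning it into an inner join

Fix: Put 'c.sales > 79270' in the JOIN's ON clause instead of WHERE

Corrected query:
SELECT p.name, c.sales FROM authors p LEFT JOIN novels c ON c.author_id = p.id AND c.sales > 79270

Result:
name    | sales
--------+------
Le Guin | NULL 
Atwood  | NULL 
Borges  | NULL 
Austen  | NULL 
Tolkien | NULL 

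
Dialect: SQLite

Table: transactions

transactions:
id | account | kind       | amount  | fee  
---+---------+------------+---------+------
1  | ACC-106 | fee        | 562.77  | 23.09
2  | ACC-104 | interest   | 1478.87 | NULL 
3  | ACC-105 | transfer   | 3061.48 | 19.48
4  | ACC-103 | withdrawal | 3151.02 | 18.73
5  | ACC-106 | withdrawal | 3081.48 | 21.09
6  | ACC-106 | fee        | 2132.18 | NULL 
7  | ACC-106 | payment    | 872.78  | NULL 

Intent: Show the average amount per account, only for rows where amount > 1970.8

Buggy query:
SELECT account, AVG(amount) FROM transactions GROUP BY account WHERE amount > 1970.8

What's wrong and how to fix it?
Bug: Row-level WHERE must come before GROUP BY in the clause order

Fix: Move the WHERE clause before GROUP BY

Corrected query:
SELECT account, AVG(amount) FROM transactions WHERE amount > 1970.8 GROUP BY account

Result:
account | AVG(amount)
--------+------------
ACC-103 | 3151.02    
ACC-105 | 3061.48    
ACC-106 | 2606.83    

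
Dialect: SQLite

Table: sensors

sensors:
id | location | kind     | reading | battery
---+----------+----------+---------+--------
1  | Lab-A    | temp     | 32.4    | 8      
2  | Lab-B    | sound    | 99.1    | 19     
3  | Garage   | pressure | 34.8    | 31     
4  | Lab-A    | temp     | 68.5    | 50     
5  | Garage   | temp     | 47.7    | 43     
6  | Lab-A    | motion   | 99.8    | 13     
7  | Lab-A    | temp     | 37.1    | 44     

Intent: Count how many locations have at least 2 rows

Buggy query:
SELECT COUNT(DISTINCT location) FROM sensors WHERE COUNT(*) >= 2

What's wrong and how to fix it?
Bug: COUNT(*) cannot appear in WHERE; the per-group count doesn't exist yet

Fix: Group first with HAVING COUNT(*) >= 2, then COUNT the resulting groups

Corrected query:
SELECT COUNT(*) FROM (SELECT location FROM sensors GROUP BY location HAVING COUNT(*) >= 2)

Result:
COUNT(*)
--------
2       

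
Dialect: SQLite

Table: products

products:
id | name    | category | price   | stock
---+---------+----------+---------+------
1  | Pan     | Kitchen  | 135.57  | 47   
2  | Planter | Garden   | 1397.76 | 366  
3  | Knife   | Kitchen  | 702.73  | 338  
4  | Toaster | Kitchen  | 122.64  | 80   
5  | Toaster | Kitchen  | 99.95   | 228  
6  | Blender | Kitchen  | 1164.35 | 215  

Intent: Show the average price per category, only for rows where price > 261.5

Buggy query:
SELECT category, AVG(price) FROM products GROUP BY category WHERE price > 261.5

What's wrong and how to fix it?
Bug: WHERE cannot follow GROUP BY

Fix: Move the WHERE clause before GROUP BY

Corrected query:
SELECT category, AVG(price) FROM products WHERE price > 261.5 GROUP BY category

Result:
category | AVG(price)
---------+-----------
Garden   | 1397.76   
Kitchen  | 933.54    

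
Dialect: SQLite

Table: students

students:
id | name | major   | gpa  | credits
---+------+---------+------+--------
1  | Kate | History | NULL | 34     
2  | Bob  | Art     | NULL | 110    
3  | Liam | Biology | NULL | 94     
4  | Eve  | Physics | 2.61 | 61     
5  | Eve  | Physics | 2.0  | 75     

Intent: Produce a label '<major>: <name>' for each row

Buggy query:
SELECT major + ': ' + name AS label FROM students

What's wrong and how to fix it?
Bug: '+' is numeric addition; on text columns SQLite converts them to 0 instead of concatenating

Fix: Replace + with || to concatenate text

Corrected query:
SELECT major || ': ' || name AS label FROM students

Result:
label        
-------------
History: Kate
Art: Bob     
Biology: Liam
Physics: Eve 
Physics: Eve 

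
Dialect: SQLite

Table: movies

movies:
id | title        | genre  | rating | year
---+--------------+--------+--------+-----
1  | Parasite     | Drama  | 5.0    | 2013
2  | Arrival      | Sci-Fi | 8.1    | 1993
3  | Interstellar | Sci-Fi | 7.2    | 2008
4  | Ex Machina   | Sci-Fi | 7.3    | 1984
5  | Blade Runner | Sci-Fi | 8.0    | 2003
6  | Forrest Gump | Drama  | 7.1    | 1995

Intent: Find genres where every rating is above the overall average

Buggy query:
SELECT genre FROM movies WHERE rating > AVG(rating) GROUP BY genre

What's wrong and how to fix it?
Bug: WHERE evaluates per row before aggregation, so AVG() is unavailable

Fix: Use a subquery for AVG and a HAVING MIN(...) filter so the condition holds for every row in the group

Corrected query:
SELECT genre FROM movies GROUP BY genre HAVING MIN(rating) > (SELECT AVG(rating) FROM movies)

Result:
genre 
------
Sci-Fi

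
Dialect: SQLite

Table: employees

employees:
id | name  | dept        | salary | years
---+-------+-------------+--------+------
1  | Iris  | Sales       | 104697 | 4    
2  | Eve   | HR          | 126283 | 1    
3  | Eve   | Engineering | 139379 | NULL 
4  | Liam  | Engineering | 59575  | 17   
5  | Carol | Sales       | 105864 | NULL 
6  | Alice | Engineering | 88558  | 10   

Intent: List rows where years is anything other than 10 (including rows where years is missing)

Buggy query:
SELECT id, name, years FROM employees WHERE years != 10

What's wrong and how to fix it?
Bug: Inequality against NULL is unknown, not true; rows with NULL are dropped

Fix: Add an explicit OR years IS NULL to include the missing-value rows

Corrected query:
SELECT id, name, years FROM employees WHERE years != 10 OR years IS NULL

Result:
id | name  | years
---+-------+------
1  | Iris  | 4    
2  | Eve   | 1    
3  | Eve   | NULL 
4  | Liam  | 17   
5  | Carol | NULL 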